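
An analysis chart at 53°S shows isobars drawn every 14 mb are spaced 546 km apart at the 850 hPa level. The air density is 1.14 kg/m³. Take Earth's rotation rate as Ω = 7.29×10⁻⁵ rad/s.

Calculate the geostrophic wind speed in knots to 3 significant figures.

Coriolis parameter at 53°S:
f = 2Ω sin φ = 2 × 7.29×10⁻⁵ × sin 53° = 1.16×10⁻⁴ s⁻¹
Pressure gradient: |∂P/∂n| = 1400 Pa / 546000 m = 2.56×10⁻³ Pa/m
Geostrophic balance (pressure-gradient force = Coriolis force):
V_g = (1/(fρ)) |∂P/∂n| = 2.56×10⁻³ / (1.16×10⁻⁴ × 1.14) = 19.3 m/s
Converting: 19.3 m/s × 1.944 = 37.5 knots

37.5 knots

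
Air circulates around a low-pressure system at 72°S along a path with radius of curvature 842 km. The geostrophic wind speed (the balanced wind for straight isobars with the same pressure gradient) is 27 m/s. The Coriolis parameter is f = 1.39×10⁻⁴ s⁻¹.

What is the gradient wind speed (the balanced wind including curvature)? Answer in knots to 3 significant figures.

Around a low, centrifugal force acts outward with Coriolis, so pressure-gradient force balances both:
(1/ρ)|∂P/∂n| = fV + V²/R  →  V² + fR·V − fR·V_g = 0
With fR = 1.39×10⁻⁴ × 842×10³ m = 117 m/s:
V = [−fR + √((fR)² + 4 fR V_g)]/2 = [−117 + √(117² + 4×117×27)]/2 = 22.6 m/s
Subgeostrophic (V < V_g = 27 m/s), as expected around a low.
Converting: 22.6 m/s × 1.944 = 44.0 knots

44.0 knots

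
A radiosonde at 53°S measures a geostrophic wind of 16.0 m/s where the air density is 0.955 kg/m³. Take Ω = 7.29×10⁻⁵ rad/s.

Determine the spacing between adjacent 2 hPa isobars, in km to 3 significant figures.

Coriolis parameter at 53°S:
f = 2Ω sin φ = 2 × 7.29×10⁻⁵ × sin 53° = 1.16×10⁻⁴ s⁻¹
Geostrophic balance rearranged: |∂P/∂n| = f ρ V_g
|∂P/∂n| = 1.16×10⁻⁴ × 0.955 × 16.0 = 1.78×10⁻³ Pa/m
Isobar spacing: Δn = ΔP/|∂P/∂n| = 200 Pa / 1.78×10⁻³ Pa/m = 112409 m ≈ 112 km

112 km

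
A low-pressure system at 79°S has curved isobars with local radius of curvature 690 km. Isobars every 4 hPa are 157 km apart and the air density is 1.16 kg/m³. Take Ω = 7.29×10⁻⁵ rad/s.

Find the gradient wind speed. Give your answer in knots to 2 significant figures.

26 knots

Coriolis parameter at 79°S:
f = 2Ω sin φ = 2 × 7.29×10⁻⁵ × sin 79° = 1.43×10⁻⁴ s⁻¹
Pressure gradient: |∂P/∂n| = 400 Pa / 157000 m = 2.55×10⁻³ Pa/m
Geostrophic speed: V_g = |∂P/∂n|/(fρ) = 2.55×10⁻³/(1.43×10⁻⁴ × 1.16) = 15.3 m/s
Around a low, centrifugal force acts outward with Coriolis, so pressure-gradient force balances both:
(1/ρ)|∂P/∂n| = fV + V²/R  →  V² + fR·V − fR·V_g = 0
With fR = 1.43×10⁻⁴ × 690×10³ m = 98.8 m/s:
V = [−fR + √((fR)² + 4 fR V_g)]/2 = [−98.8 + √(98.8² + 4×98.8×15.3)]/2 = 13.5 m/s
Subgeostrophic (V < V_g = 15.3 m/s), as expected around a low.
Converting: 13.5 m/s × 1.944 = 26 knots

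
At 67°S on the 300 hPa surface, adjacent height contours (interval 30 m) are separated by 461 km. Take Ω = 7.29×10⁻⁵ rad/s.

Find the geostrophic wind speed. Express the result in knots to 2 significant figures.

Coriolis parameter at 67°S:
f = 2Ω sin φ = 2 × 7.29×10⁻⁵ × sin 67° = 1.34×10⁻⁴ s⁻¹
Height gradient: |∂Z/∂n| = 30 m / 461000 m = 6.51×10⁻⁵
On a pressure surface, geostrophic balance gives V_g = (g/f)|∂Z/∂n|:
V_g = 9.81 × 6.51×10⁻⁵ / 1.34×10⁻⁴ = 4.76 m/s
Converting: 4.76 m/s × 1.944 = 9.2 knots

9.2 knots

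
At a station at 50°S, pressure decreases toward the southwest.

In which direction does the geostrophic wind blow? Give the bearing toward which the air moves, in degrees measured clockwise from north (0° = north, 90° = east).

135°

The pressure-gradient force points toward the southwest (bearing 225°).
Geostrophic balance: in the Southern Hemisphere the Coriolis force deflects motion to the left, so the geostrophic wind blows 90° to the left of the pressure-gradient force (low pressure on the right).
Rotating 225° by 90° counterclockwise gives 135° — the wind blows toward the southeast.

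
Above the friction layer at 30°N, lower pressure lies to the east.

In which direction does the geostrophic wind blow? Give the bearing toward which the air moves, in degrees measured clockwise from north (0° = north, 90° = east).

The pressure-gradient force points toward the east (bearing 090°).
Geostrophic balance: in the Northern Hemisphere the Coriolis force deflects motion to the right, so the geostrophic wind blows 90° to the right of the pressure-gradient force (low pressure on the left).
Rotating 090° by 90° clockwise gives 180° — the wind blows toward the south.

180°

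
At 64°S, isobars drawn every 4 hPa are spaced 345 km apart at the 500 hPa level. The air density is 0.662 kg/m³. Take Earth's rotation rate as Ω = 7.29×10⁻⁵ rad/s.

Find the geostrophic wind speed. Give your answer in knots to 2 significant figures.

Coriolis parameter at 64°S:
f = 2Ω sin φ = 2 × 7.29×10⁻⁵ × sin 64° = 1.31×10⁻⁴ s⁻¹
Pressure gradient: |∂P/∂n| = 400 Pa / 345000 m = 1.16×10⁻³ Pa/m
Geostrophic balance (pressure-gradient force = Coriolis force):
V_g = (1/(fρ)) |∂P/∂n| = 1.16×10⁻³ / (1.31×10⁻⁴ × 0.662) = 13.4 m/s
Converting: 13.4 m/s × 1.944 = 26 knots

26 knots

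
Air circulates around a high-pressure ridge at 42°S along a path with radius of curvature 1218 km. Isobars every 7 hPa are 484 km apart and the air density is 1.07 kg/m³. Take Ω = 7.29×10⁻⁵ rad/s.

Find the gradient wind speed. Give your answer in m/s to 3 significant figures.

16.0 m/s

Coriolis parameter at 42°S:
f = 2Ω sin φ = 2 × 7.29×10⁻⁵ × sin 42° = 9.76×10⁻⁵ s⁻¹
Pressure gradient: |∂P/∂n| = 700 Pa / 484000 m = 1.45×10⁻³ Pa/m
Geostrophic speed: V_g = |∂P/∂n|/(fρ) = 1.45×10⁻³/(9.76×10⁻⁵ × 1.07) = 13.9 m/s
Around a high, pressure-gradient force acts outward with centrifugal, so Coriolis balances both:
fV = (1/ρ)|∂P/∂n| + V²/R  →  V² − fR·V + fR·V_g = 0
With fR = 9.76×10⁻⁵ × 1218×10³ m = 119 m/s:
V = [fR − √((fR)² − 4 fR V_g)]/2 = [119 − √(119² − 4×119×13.9)]/2 = 16 m/s
Supergeostrophic (V > V_g = 13.9 m/s), as expected around a high.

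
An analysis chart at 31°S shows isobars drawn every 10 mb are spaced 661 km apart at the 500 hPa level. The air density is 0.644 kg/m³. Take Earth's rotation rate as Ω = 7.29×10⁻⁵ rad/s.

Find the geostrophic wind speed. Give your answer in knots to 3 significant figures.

Coriolis parameter at 31°S:
f = 2Ω sin φ = 2 × 7.29×10⁻⁵ × sin 31° = 7.51×10⁻⁵ s⁻¹
Pressure gradient: |∂P/∂n| = 1000 Pa / 661000 m = 1.51×10⁻³ Pa/m
Geostrophic balance (pressure-gradient force = Coriolis force):
V_g = (1/(fρ)) |∂P/∂n| = 1.51×10⁻³ / (7.51×10⁻⁵ × 0.644) = 31.3 m/s
Converting: 31.3 m/s × 1.944 = 60.8 knots

60.8 knots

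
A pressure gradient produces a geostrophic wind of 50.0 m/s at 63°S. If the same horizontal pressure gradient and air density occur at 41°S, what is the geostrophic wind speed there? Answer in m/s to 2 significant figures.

68 m/s

With the same pressure gradient and density, V_g ∝ 1/f ∝ 1/sin φ.
V₂ = V₁ · sin φ₁ / sin φ₂ = 50.0 × sin 63° / sin 41°
V₂ = 50.0 × 0.8910/0.6561 = 68 m/s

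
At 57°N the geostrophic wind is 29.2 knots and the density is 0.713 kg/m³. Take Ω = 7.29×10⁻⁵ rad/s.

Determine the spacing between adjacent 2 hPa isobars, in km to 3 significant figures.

153 km

Coriolis parameter at 57°N:
f = 2Ω sin φ = 2 × 7.29×10⁻⁵ × sin 57° = 1.22×10⁻⁴ s⁻¹
Wind speed in SI: 29.2 knots = 15.0 m/s
Geostrophic balance rearranged: |∂P/∂n| = f ρ V_g
|∂P/∂n| = 1.22×10⁻⁴ × 0.713 × 15.0 = 1.31×10⁻³ Pa/m
Isobar spacing: Δn = ΔP/|∂P/∂n| = 200 Pa / 1.31×10⁻³ Pa/m = 152711 m ≈ 153 km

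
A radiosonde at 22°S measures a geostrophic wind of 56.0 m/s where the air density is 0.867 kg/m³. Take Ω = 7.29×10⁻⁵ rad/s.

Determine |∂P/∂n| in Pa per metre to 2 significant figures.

Coriolis parameter at 22°S:
f = 2Ω sin φ = 2 × 7.29×10⁻⁵ × sin 22° = 5.46×10⁻⁵ s⁻¹
Geostrophic balance rearranged: |∂P/∂n| = f ρ V_g
|∂P/∂n| = 5.46×10⁻⁵ × 0.867 × 56.0 = 2.65×10⁻³ Pa/m

2.7×10⁻³ Pa/m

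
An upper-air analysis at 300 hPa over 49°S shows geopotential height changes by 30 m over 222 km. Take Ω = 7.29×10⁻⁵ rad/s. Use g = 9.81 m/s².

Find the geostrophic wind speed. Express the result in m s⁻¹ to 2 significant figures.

Coriolis parameter at 49°S:
f = 2Ω sin φ = 2 × 7.29×10⁻⁵ × sin 49° = 1.10×10⁻⁴ s⁻¹
Height gradient: |∂Z/∂n| = 30 m / 222000 m = 1.35×10⁻⁴
On a pressure surface, geostrophic balance gives V_g = (g/f)|∂Z/∂n|:
V_g = 9.81 × 1.35×10⁻⁴ / 1.10×10⁻⁴ = 12.0 m/s

12 m s⁻¹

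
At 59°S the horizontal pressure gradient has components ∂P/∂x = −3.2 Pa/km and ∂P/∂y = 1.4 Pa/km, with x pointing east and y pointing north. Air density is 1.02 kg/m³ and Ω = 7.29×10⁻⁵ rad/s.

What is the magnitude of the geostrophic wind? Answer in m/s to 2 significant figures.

27 m/s

Coriolis parameter at 59°S:
f = 2Ω sin φ = 2 × 7.29×10⁻⁵ × sin 59° = 1.25×10⁻⁴ s⁻¹
In the Southern Hemisphere f is negative: f = −1.25×10⁻⁴ s⁻¹.
Component geostrophic relations (x east, y north):
u_g = −(1/(fρ)) ∂P/∂y,  v_g = (1/(fρ)) ∂P/∂x
u_g = −(1.4×10⁻³)/(−1.25×10⁻⁴ × 1.02) = 11.0 m/s;  v_g = (−3.2×10⁻³)/(−1.25×10⁻⁴ × 1.02) = 25.1 m/s
|V_g| = √(u_g² + v_g²) = 27.4 m/s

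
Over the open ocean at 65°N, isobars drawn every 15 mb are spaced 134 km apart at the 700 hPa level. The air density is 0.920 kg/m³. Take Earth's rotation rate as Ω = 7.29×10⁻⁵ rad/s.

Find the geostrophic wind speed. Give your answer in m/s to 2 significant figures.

92 m/s

Coriolis parameter at 65°N:
f = 2Ω sin φ = 2 × 7.29×10⁻⁵ × sin 65° = 1.32×10⁻⁴ s⁻¹
Pressure gradient: |∂P/∂n| = 1500 Pa / 134000 m = 1.12×10⁻² Pa/m
Geostrophic balance (pressure-gradient force = Coriolis force):
V_g = (1/(fρ)) |∂P/∂n| = 1.12×10⁻² / (1.32×10⁻⁴ × 0.920) = 92.1 m/s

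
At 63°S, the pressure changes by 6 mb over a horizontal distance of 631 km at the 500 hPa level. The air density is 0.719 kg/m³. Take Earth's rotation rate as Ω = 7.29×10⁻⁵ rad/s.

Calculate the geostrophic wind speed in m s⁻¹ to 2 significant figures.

Coriolis parameter at 63°S:
f = 2Ω sin φ = 2 × 7.29×10⁻⁵ × sin 63° = 1.30×10⁻⁴ s⁻¹
Pressure gradient: |∂P/∂n| = 600 Pa / 631000 m = 9.51×10⁻⁴ Pa/m
Geostrophic balance (pressure-gradient force = Coriolis force):
V_g = (1/(fρ)) |∂P/∂n| = 9.51×10⁻⁴ / (1.30×10⁻⁴ × 0.719) = 10.2 m/s

10 m s⁻¹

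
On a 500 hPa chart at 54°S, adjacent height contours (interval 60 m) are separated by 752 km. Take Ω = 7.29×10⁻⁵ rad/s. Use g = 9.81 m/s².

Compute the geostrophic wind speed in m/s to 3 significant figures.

Coriolis parameter at 54°S:
f = 2Ω sin φ = 2 × 7.29×10⁻⁵ × sin 54° = 1.18×10⁻⁴ s⁻¹
Height gradient: |∂Z/∂n| = 60 m / 752000 m = 7.98×10⁻⁵
On a pressure surface, geostrophic balance gives V_g = (g/f)|∂Z/∂n|:
V_g = 9.81 × 7.98×10⁻⁵ / 1.18×10⁻⁴ = 6.64 m/s

6.64 m/s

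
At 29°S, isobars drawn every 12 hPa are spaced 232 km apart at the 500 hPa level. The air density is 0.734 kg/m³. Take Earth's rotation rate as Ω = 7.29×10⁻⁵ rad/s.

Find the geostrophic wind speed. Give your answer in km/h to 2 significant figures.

360 km/h

Coriolis parameter at 29°S:
f = 2Ω sin φ = 2 × 7.29×10⁻⁵ × sin 29° = 7.07×10⁻⁵ s⁻¹
Pressure gradient: |∂P/∂n| = 1200 Pa / 232000 m = 5.17×10⁻³ Pa/m
Geostrophic balance (pressure-gradient force = Coriolis force):
V_g = (1/(fρ)) |∂P/∂n| = 5.17×10⁻³ / (7.07×10⁻⁵ × 0.734) = 99.7 m/s
Converting: 99.7 m/s × 3.6 = 360 km/h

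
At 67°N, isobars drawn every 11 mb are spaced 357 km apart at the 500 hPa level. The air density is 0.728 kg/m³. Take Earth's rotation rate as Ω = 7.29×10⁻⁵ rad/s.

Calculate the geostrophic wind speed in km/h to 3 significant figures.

Coriolis parameter at 67°N:
f = 2Ω sin φ = 2 × 7.29×10⁻⁵ × sin 67° = 1.34×10⁻⁴ s⁻¹
Pressure gradient: |∂P/∂n| = 1100 Pa / 357000 m = 3.08×10⁻³ Pa/m
Geostrophic balance (pressure-gradient force = Coriolis force):
V_g = (1/(fρ)) |∂P/∂n| = 3.08×10⁻³ / (1.34×10⁻⁴ × 0.728) = 31.5 m/s
Converting: 31.5 m/s × 3.6 = 114 km/h

114 km/h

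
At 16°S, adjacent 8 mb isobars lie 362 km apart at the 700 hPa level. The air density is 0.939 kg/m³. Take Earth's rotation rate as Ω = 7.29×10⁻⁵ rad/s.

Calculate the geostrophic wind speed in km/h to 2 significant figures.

210 km/h

Coriolis parameter at 16°S:
f = 2Ω sin φ = 2 × 7.29×10⁻⁵ × sin 16° = 4.02×10⁻⁵ s⁻¹
Pressure gradient: |∂P/∂n| = 800 Pa / 362000 m = 2.21×10⁻³ Pa/m
Geostrophic balance (pressure-gradient force = Coriolis force):
V_g = (1/(fρ)) |∂P/∂n| = 2.21×10⁻³ / (4.02×10⁻⁵ × 0.939) = 58.6 m/s
Converting: 58.6 m/s × 3.6 = 210 km/h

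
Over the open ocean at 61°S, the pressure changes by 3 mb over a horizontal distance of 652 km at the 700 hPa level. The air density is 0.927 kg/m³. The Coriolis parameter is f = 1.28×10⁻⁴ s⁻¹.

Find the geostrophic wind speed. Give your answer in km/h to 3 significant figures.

14.0 km/h

Pressure gradient: |∂P/∂n| = 300 Pa / 652000 m = 4.60×10⁻⁴ Pa/m
Geostrophic balance (pressure-gradient force = Coriolis force):
V_g = (1/(fρ)) |∂P/∂n| = 4.60×10⁻⁴ / (1.28×10⁻⁴ × 0.927) = 3.88 m/s
Converting: 3.88 m/s × 3.6 = 14.0 km/h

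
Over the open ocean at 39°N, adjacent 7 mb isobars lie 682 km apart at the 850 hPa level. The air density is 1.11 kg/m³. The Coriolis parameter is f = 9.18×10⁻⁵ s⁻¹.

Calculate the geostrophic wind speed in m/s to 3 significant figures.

Pressure gradient: |∂P/∂n| = 700 Pa / 682000 m = 1.03×10⁻³ Pa/m
Geostrophic balance (pressure-gradient force = Coriolis force):
V_g = (1/(fρ)) |∂P/∂n| = 1.03×10⁻³ / (9.18×10⁻⁵ × 1.11) = 10.1 m/s

10.1 m/s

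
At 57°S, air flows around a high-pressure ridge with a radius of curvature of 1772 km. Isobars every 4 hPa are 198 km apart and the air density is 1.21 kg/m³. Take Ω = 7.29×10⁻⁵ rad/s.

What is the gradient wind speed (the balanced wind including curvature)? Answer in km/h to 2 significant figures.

Coriolis parameter at 57°S:
f = 2Ω sin φ = 2 × 7.29×10⁻⁵ × sin 57° = 1.22×10⁻⁴ s⁻¹
Pressure gradient: |∂P/∂n| = 400 Pa / 198000 m = 2.02×10⁻³ Pa/m
Geostrophic speed: V_g = |∂P/∂n|/(fρ) = 2.02×10⁻³/(1.22×10⁻⁴ × 1.21) = 13.7 m/s
Around a high, pressure-gradient force acts outward with centrifugal, so Coriolis balances both:
fV = (1/ρ)|∂P/∂n| + V²/R  →  V² − fR·V + fR·V_g = 0
With fR = 1.22×10⁻⁴ × 1772×10³ m = 217 m/s:
V = [fR − √((fR)² − 4 fR V_g)]/2 = [217 − √(217² − 4×217×13.7)]/2 = 14.6 m/s
Supergeostrophic (V > V_g = 13.7 m/s), as expected around a high.
Converting: 14.6 m/s × 3.6 = 53 km/h

53 km/h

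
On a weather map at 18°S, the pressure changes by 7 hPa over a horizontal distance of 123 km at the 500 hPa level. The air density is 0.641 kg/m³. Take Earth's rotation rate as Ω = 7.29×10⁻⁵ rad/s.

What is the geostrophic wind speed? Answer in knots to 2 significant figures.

380 knots

Coriolis parameter at 18°S:
f = 2Ω sin φ = 2 × 7.29×10⁻⁵ × sin 18° = 4.51×10⁻⁵ s⁻¹
Pressure gradient: |∂P/∂n| = 700 Pa / 123000 m = 5.69×10⁻³ Pa/m
Geostrophic balance (pressure-gradient force = Coriolis force):
V_g = (1/(fρ)) |∂P/∂n| = 5.69×10⁻³ / (4.51×10⁻⁵ × 0.641) = 197 m/s
Converting: 197 m/s × 1.944 = 380 knots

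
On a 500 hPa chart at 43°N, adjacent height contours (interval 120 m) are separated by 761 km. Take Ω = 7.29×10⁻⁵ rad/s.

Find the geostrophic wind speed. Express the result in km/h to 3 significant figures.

56.0 km/h

Coriolis parameter at 43°N:
f = 2Ω sin φ = 2 × 7.29×10⁻⁵ × sin 43° = 9.94×10⁻⁵ s⁻¹
Height gradient: |∂Z/∂n| = 120 m / 761000 m = 1.58×10⁻⁴
On a pressure surface, geostrophic balance gives V_g = (g/f)|∂Z/∂n|:
V_g = 9.81 × 1.58×10⁻⁴ / 9.94×10⁻⁵ = 15.6 m/s
Converting: 15.6 m/s × 3.6 = 56.0 km/h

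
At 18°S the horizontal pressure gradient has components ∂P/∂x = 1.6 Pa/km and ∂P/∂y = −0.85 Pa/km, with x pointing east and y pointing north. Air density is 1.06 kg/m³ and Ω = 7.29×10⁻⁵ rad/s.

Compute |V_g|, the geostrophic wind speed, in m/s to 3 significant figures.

Coriolis parameter at 18°S:
f = 2Ω sin φ = 2 × 7.29×10⁻⁵ × sin 18° = 4.51×10⁻⁵ s⁻¹
In the Southern Hemisphere f is negative: f = −4.51×10⁻⁵ s⁻¹.
Component geostrophic relations (x east, y north):
u_g = −(1/(fρ)) ∂P/∂y,  v_g = (1/(fρ)) ∂P/∂x
u_g = −(−0.85×10⁻³)/(−4.51×10⁻⁵ × 1.06) = −17.8 m/s;  v_g = (1.6×10⁻³)/(−4.51×10⁻⁵ × 1.06) = −33.5 m/s
|V_g| = √(u_g² + v_g²) = 37.9 m/s

37.9 m/s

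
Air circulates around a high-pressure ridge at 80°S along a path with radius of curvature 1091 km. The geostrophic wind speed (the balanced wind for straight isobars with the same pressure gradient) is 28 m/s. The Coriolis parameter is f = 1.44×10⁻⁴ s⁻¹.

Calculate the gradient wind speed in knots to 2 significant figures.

Around a high, pressure-gradient force acts outward with centrifugal, so Coriolis balances both:
fV = (1/ρ)|∂P/∂n| + V²/R  →  V² − fR·V + fR·V_g = 0
With fR = 1.44×10⁻⁴ × 1091×10³ m = 157 m/s:
V = [fR − √((fR)² − 4 fR V_g)]/2 = [157 − √(157² − 4×157×28)]/2 = 36.5 m/s
Supergeostrophic (V > V_g = 28 m/s), as expected around a high.
Converting: 36.5 m/s × 1.944 = 71 knots

71 knots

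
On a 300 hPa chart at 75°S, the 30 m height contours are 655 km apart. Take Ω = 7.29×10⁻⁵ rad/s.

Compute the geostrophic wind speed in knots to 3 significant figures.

6.20 knots

Coriolis parameter at 75°S:
f = 2Ω sin φ = 2 × 7.29×10⁻⁵ × sin 75° = 1.41×10⁻⁴ s⁻¹
Height gradient: |∂Z/∂n| = 30 m / 655000 m = 4.58×10⁻⁵
On a pressure surface, geostrophic balance gives V_g = (g/f)|∂Z/∂n|:
V_g = 9.81 × 4.58×10⁻⁵ / 1.41×10⁻⁴ = 3.19 m/s
Converting: 3.19 m/s × 1.944 = 6.20 knots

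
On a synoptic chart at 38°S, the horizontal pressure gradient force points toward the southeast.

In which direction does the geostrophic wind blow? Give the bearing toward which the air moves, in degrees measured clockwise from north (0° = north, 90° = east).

The pressure-gradient force points toward the southeast (bearing 135°).
Geostrophic balance: in the Southern Hemisphere the Coriolis force deflects motion to the left, so the geostrophic wind blows 90° to the left of the pressure-gradient force (low pressure on the right).
Rotating 135° by 90° counterclockwise gives 045° — the wind blows toward the northeast.

045°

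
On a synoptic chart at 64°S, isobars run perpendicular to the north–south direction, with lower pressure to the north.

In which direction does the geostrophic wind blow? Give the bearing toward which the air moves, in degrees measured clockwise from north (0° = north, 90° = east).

270°

The pressure-gradient force points toward the north (bearing 000°).
Geostrophic balance: in the Southern Hemisphere the Coriolis force deflects motion to the left, so the geostrophic wind blows 90° to the left of the pressure-gradient force (low pressure on the right).
Rotating 000° by 90° counterclockwise gives 270° — the wind blows toward the west.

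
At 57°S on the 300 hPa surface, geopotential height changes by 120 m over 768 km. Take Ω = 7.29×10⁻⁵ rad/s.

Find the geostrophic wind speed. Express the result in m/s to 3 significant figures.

Coriolis parameter at 57°S:
f = 2Ω sin φ = 2 × 7.29×10⁻⁵ × sin 57° = 1.22×10⁻⁴ s⁻¹
Height gradient: |∂Z/∂n| = 120 m / 768000 m = 1.56×10⁻⁴
On a pressure surface, geostrophic balance gives V_g = (g/f)|∂Z/∂n|:
V_g = 9.81 × 1.56×10⁻⁴ / 1.22×10⁻⁴ = 12.5 m/s

12.5 m/s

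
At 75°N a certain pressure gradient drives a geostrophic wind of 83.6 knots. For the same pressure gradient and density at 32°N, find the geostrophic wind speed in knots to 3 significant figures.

152 knots

With the same pressure gradient and density, V_g ∝ 1/f ∝ 1/sin φ.
V₂ = V₁ · sin φ₁ / sin φ₂ = 83.6 × sin 75° / sin 32°
V₂ = 83.6 × 0.9659/0.5299 = 152 knots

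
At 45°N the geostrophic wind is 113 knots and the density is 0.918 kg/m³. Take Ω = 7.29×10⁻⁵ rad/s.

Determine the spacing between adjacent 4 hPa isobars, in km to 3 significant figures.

72.7 km

Coriolis parameter at 45°N:
f = 2Ω sin φ = 2 × 7.29×10⁻⁵ × sin 45° = 1.03×10⁻⁴ s⁻¹
Wind speed in SI: 113 knots = 58.1 m/s
Geostrophic balance rearranged: |∂P/∂n| = f ρ V_g
|∂P/∂n| = 1.03×10⁻⁴ × 0.918 × 58.1 = 5.50×10⁻³ Pa/m
Isobar spacing: Δn = ΔP/|∂P/∂n| = 400 Pa / 5.50×10⁻³ Pa/m = 72704 m ≈ 72.7 km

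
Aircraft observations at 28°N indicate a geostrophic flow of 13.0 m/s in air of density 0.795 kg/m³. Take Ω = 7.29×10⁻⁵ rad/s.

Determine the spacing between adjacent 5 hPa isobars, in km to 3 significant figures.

Coriolis parameter at 28°N:
f = 2Ω sin φ = 2 × 7.29×10⁻⁵ × sin 28° = 6.84×10⁻⁵ s⁻¹
Geostrophic balance rearranged: |∂P/∂n| = f ρ V_g
|∂P/∂n| = 6.84×10⁻⁵ × 0.795 × 13.0 = 7.07×10⁻⁴ Pa/m
Isobar spacing: Δn = ΔP/|∂P/∂n| = 500 Pa / 7.07×10⁻⁴ Pa/m = 706794 m ≈ 707 km

707 km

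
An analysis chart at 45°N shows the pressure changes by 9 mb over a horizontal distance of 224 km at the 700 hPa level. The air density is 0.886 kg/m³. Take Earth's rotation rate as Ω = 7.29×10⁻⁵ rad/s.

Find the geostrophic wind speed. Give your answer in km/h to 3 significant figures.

Coriolis parameter at 45°N:
f = 2Ω sin φ = 2 × 7.29×10⁻⁵ × sin 45° = 1.03×10⁻⁴ s⁻¹
Pressure gradient: |∂P/∂n| = 900 Pa / 224000 m = 4.02×10⁻³ Pa/m
Geostrophic balance (pressure-gradient force = Coriolis force):
V_g = (1/(fρ)) |∂P/∂n| = 4.02×10⁻³ / (1.03×10⁻⁴ × 0.886) = 44.0 m/s
Converting: 44.0 m/s × 3.6 = 158 km/h

158 km/h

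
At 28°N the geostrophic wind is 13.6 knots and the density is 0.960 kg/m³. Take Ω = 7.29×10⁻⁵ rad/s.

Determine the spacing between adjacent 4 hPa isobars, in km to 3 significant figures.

870 km

Coriolis parameter at 28°N:
f = 2Ω sin φ = 2 × 7.29×10⁻⁵ × sin 28° = 6.84×10⁻⁵ s⁻¹
Wind speed in SI: 13.6 knots = 7.00 m/s
Geostrophic balance rearranged: |∂P/∂n| = f ρ V_g
|∂P/∂n| = 6.84×10⁻⁵ × 0.960 × 7.00 = 4.60×10⁻⁴ Pa/m
Isobar spacing: Δn = ΔP/|∂P/∂n| = 400 Pa / 4.60×10⁻⁴ Pa/m = 870051 m ≈ 870 km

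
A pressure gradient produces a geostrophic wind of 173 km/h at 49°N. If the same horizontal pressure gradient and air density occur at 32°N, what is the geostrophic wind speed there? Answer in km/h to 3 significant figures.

246 km/h

With the same pressure gradient and density, V_g ∝ 1/f ∝ 1/sin φ.
V₂ = V₁ · sin φ₁ / sin φ₂ = 173 × sin 49° / sin 32°
V₂ = 173 × 0.7547/0.5299 = 246 km/h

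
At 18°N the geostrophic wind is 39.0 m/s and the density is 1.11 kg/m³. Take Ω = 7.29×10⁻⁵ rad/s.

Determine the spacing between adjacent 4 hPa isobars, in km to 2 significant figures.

Coriolis parameter at 18°N:
f = 2Ω sin φ = 2 × 7.29×10⁻⁵ × sin 18° = 4.51×10⁻⁵ s⁻¹
Geostrophic balance rearranged: |∂P/∂n| = f ρ V_g
|∂P/∂n| = 4.51×10⁻⁵ × 1.11 × 39.0 = 1.95×10⁻³ Pa/m
Isobar spacing: Δn = ΔP/|∂P/∂n| = 400 Pa / 1.95×10⁻³ Pa/m = 205084 m ≈ 210 km

210 km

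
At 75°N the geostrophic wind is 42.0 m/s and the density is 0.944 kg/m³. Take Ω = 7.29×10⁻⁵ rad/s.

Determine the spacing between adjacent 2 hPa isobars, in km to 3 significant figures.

Coriolis parameter at 75°N:
f = 2Ω sin φ = 2 × 7.29×10⁻⁵ × sin 75° = 1.41×10⁻⁴ s⁻¹
Geostrophic balance rearranged: |∂P/∂n| = f ρ V_g
|∂P/∂n| = 1.41×10⁻⁴ × 0.944 × 42.0 = 5.58×10⁻³ Pa/m
Isobar spacing: Δn = ΔP/|∂P/∂n| = 200 Pa / 5.58×10⁻³ Pa/m = 35819 m ≈ 35.8 km

35.8 km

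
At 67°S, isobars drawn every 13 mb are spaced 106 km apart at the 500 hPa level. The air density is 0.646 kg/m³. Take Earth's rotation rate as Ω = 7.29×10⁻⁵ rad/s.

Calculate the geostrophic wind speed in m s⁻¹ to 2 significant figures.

Coriolis parameter at 67°S:
f = 2Ω sin φ = 2 × 7.29×10⁻⁵ × sin 67° = 1.34×10⁻⁴ s⁻¹
Pressure gradient: |∂P/∂n| = 1300 Pa / 106000 m = 1.23×10⁻² Pa/m
Geostrophic balance (pressure-gradient force = Coriolis force):
V_g = (1/(fρ)) |∂P/∂n| = 1.23×10⁻² / (1.34×10⁻⁴ × 0.646) = 141 m/s

140 m s⁻¹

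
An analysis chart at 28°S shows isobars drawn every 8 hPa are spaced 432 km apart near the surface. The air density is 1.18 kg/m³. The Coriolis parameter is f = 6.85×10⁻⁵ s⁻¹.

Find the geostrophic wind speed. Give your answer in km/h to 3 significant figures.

82.5 km/h

Pressure gradient: |∂P/∂n| = 800 Pa / 432000 m = 1.85×10⁻³ Pa/m
Geostrophic balance (pressure-gradient force = Coriolis force):
V_g = (1/(fρ)) |∂P/∂n| = 1.85×10⁻³ / (6.85×10⁻⁵ × 1.18) = 22.9 m/s
Converting: 22.9 m/s × 3.6 = 82.5 km/h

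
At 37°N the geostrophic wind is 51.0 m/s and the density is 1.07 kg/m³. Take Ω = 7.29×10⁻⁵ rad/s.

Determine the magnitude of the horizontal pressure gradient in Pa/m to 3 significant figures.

4.79×10⁻³ Pa/m

Coriolis parameter at 37°N:
f = 2Ω sin φ = 2 × 7.29×10⁻⁵ × sin 37° = 8.77×10⁻⁵ s⁻¹
Geostrophic balance rearranged: |∂P/∂n| = f ρ V_g
|∂P/∂n| = 8.77×10⁻⁵ × 1.07 × 51.0 = 4.79×10⁻³ Pa/m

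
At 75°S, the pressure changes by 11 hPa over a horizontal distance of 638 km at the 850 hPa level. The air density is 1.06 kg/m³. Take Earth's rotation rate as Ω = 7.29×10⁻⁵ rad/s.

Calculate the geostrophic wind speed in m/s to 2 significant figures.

Coriolis parameter at 75°S:
f = 2Ω sin φ = 2 × 7.29×10⁻⁵ × sin 75° = 1.41×10⁻⁴ s⁻¹
Pressure gradient: |∂P/∂n| = 1100 Pa / 638000 m = 1.72×10⁻³ Pa/m
Geostrophic balance (pressure-gradient force = Coriolis force):
V_g = (1/(fρ)) |∂P/∂n| = 1.72×10⁻³ / (1.41×10⁻⁴ × 1.06) = 11.5 m/s

12 m/s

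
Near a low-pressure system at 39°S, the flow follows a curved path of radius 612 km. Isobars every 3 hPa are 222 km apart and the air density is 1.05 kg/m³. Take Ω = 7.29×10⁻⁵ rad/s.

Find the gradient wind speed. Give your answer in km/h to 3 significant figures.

41.8 km/h

Coriolis parameter at 39°S:
f = 2Ω sin φ = 2 × 7.29×10⁻⁵ × sin 39° = 9.18×10⁻⁵ s⁻¹
Pressure gradient: |∂P/∂n| = 300 Pa / 222000 m = 1.35×10⁻³ Pa/m
Geostrophic speed: V_g = |∂P/∂n|/(fρ) = 1.35×10⁻³/(9.18×10⁻⁵ × 1.05) = 14.0 m/s
Around a low, centrifugal force acts outward with Coriolis, so pressure-gradient force balances both:
(1/ρ)|∂P/∂n| = fV + V²/R  →  V² + fR·V − fR·V_g = 0
With fR = 9.18×10⁻⁵ × 612×10³ m = 56.2 m/s:
V = [−fR + √((fR)² + 4 fR V_g)]/2 = [−56.2 + √(56.2² + 4×56.2×14)]/2 = 11.6 m/s
Subgeostrophic (V < V_g = 14 m/s), as expected around a low.
Converting: 11.6 m/s × 3.6 = 41.8 km/h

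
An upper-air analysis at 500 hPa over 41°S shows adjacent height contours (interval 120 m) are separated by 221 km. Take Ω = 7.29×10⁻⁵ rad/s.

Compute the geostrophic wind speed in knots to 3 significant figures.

108 knots

Coriolis parameter at 41°S:
f = 2Ω sin φ = 2 × 7.29×10⁻⁵ × sin 41° = 9.57×10⁻⁵ s⁻¹
Height gradient: |∂Z/∂n| = 120 m / 221000 m = 5.43×10⁻⁴
On a pressure surface, geostrophic balance gives V_g = (g/f)|∂Z/∂n|:
V_g = 9.81 × 5.43×10⁻⁴ / 9.57×10⁻⁵ = 55.7 m/s
Converting: 55.7 m/s × 1.944 = 108 knots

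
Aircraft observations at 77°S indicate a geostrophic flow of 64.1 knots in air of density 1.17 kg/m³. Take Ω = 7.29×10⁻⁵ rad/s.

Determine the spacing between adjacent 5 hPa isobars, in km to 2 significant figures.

91 km

Coriolis parameter at 77°S:
f = 2Ω sin φ = 2 × 7.29×10⁻⁵ × sin 77° = 1.42×10⁻⁴ s⁻¹
Wind speed in SI: 64.1 knots = 33.0 m/s
Geostrophic balance rearranged: |∂P/∂n| = f ρ V_g
|∂P/∂n| = 1.42×10⁻⁴ × 1.17 × 33.0 = 5.48×10⁻³ Pa/m
Isobar spacing: Δn = ΔP/|∂P/∂n| = 500 Pa / 5.48×10⁻³ Pa/m = 91223 m ≈ 91 km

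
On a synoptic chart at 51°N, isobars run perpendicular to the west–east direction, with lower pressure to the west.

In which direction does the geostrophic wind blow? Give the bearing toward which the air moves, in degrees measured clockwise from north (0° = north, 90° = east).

000°

The pressure-gradient force points toward the west (bearing 270°).
Geostrophic balance: in the Northern Hemisphere the Coriolis force deflects motion to the right, so the geostrophic wind blows 90° to the right of the pressure-gradient force (low pressure on the left).
Rotating 270° by 90° clockwise gives 000° — the wind blows toward the north.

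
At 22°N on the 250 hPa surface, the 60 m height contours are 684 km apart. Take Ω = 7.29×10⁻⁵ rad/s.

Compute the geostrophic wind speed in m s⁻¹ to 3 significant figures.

Coriolis parameter at 22°N:
f = 2Ω sin φ = 2 × 7.29×10⁻⁵ × sin 22° = 5.46×10⁻⁵ s⁻¹
Height gradient: |∂Z/∂n| = 60 m / 684000 m = 8.77×10⁻⁵
On a pressure surface, geostrophic balance gives V_g = (g/f)|∂Z/∂n|:
V_g = 9.81 × 8.77×10⁻⁵ / 5.46×10⁻⁵ = 15.8 m/s

15.8 m s⁻¹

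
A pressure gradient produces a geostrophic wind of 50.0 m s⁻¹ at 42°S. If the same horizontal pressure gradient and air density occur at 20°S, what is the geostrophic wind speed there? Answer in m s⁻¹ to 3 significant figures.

With the same pressure gradient and density, V_g ∝ 1/f ∝ 1/sin φ.
V₂ = V₁ · sin φ₁ / sin φ₂ = 50.0 × sin 42° / sin 20°
V₂ = 50.0 × 0.6691/0.3420 = 97.8 m s⁻¹

97.8 m s⁻¹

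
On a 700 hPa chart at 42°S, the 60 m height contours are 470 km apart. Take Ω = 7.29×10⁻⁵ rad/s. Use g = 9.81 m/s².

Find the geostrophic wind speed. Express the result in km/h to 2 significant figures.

46 km/h

Coriolis parameter at 42°S:
f = 2Ω sin φ = 2 × 7.29×10⁻⁵ × sin 42° = 9.76×10⁻⁵ s⁻¹
Height gradient: |∂Z/∂n| = 60 m / 470000 m = 1.28×10⁻⁴
On a pressure surface, geostrophic balance gives V_g = (g/f)|∂Z/∂n|:
V_g = 9.81 × 1.28×10⁻⁴ / 9.76×10⁻⁵ = 12.8 m/s
Converting: 12.8 m/s × 3.6 = 46 km/h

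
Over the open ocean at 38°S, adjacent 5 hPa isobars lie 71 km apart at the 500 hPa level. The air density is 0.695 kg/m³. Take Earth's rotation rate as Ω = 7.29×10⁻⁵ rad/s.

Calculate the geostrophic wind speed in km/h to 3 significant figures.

406 km/h

Coriolis parameter at 38°S:
f = 2Ω sin φ = 2 × 7.29×10⁻⁵ × sin 38° = 8.98×10⁻⁵ s⁻¹
Pressure gradient: |∂P/∂n| = 500 Pa / 71000 m = 7.04×10⁻³ Pa/m
Geostrophic balance (pressure-gradient force = Coriolis force):
V_g = (1/(fρ)) |∂P/∂n| = 7.04×10⁻³ / (8.98×10⁻⁵ × 0.695) = 113 m/s
Converting: 113 m/s × 3.6 = 406 km/h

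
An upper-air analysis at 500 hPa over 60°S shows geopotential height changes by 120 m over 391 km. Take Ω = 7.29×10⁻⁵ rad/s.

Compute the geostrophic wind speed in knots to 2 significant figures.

Coriolis parameter at 60°S:
f = 2Ω sin φ = 2 × 7.29×10⁻⁵ × sin 60° = 1.26×10⁻⁴ s⁻¹
Height gradient: |∂Z/∂n| = 120 m / 391000 m = 3.07×10⁻⁴
On a pressure surface, geostrophic balance gives V_g = (g/f)|∂Z/∂n|:
V_g = 9.81 × 3.07×10⁻⁴ / 1.26×10⁻⁴ = 23.8 m/s
Converting: 23.8 m/s × 1.944 = 46 knots

46 knots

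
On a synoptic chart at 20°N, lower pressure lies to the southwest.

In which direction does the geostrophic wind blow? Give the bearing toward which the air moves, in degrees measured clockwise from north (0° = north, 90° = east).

315°

The pressure-gradient force points toward the southwest (bearing 225°).
Geostrophic balance: in the Northern Hemisphere the Coriolis force deflects motion to the right, so the geostrophic wind blows 90° to the right of the pressure-gradient force (low pressure on the left).
Rotating 225° by 90° clockwise gives 315° — the wind blows toward the northwest.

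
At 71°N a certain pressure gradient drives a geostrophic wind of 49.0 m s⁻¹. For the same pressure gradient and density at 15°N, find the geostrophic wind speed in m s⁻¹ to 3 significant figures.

179 m s⁻¹

With the same pressure gradient and density, V_g ∝ 1/f ∝ 1/sin φ.
V₂ = V₁ · sin φ₁ / sin φ₂ = 49.0 × sin 71° / sin 15°
V₂ = 49.0 × 0.9455/0.2588 = 179 m s⁻¹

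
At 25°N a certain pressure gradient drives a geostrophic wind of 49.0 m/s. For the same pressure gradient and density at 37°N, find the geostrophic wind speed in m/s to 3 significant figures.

With the same pressure gradient and density, V_g ∝ 1/f ∝ 1/sin φ.
V₂ = V₁ · sin φ₁ / sin φ₂ = 49.0 × sin 25° / sin 37°
V₂ = 49.0 × 0.4226/0.6018 = 34.4 m/s

34.4 m/s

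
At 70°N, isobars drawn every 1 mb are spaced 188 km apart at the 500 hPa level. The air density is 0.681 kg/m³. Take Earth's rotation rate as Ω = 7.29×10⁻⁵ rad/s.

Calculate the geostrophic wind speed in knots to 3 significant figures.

Coriolis parameter at 70°N:
f = 2Ω sin φ = 2 × 7.29×10⁻⁵ × sin 70° = 1.37×10⁻⁴ s⁻¹
Pressure gradient: |∂P/∂n| = 100 Pa / 188000 m = 5.32×10⁻⁴ Pa/m
Geostrophic balance (pressure-gradient force = Coriolis force):
V_g = (1/(fρ)) |∂P/∂n| = 5.32×10⁻⁴ / (1.37×10⁻⁴ × 0.681) = 5.70 m/s
Converting: 5.70 m/s × 1.944 = 11.1 knots

11.1 knots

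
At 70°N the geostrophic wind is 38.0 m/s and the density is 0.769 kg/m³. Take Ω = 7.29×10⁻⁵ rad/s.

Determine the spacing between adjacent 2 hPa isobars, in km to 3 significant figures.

50.0 km

Coriolis parameter at 70°N:
f = 2Ω sin φ = 2 × 7.29×10⁻⁵ × sin 70° = 1.37×10⁻⁴ s⁻¹
Geostrophic balance rearranged: |∂P/∂n| = f ρ V_g
|∂P/∂n| = 1.37×10⁻⁴ × 0.769 × 38.0 = 4.00×10⁻³ Pa/m
Isobar spacing: Δn = ΔP/|∂P/∂n| = 200 Pa / 4.00×10⁻³ Pa/m = 49955 m ≈ 50.0 km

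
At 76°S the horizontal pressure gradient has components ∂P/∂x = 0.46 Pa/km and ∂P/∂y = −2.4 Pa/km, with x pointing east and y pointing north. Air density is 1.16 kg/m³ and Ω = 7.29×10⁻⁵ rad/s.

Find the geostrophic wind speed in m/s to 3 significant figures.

14.9 m/s

Coriolis parameter at 76°S:
f = 2Ω sin φ = 2 × 7.29×10⁻⁵ × sin 76° = 1.41×10⁻⁴ s⁻¹
In the Southern Hemisphere f is negative: f = −1.41×10⁻⁴ s⁻¹.
Component geostrophic relations (x east, y north):
u_g = −(1/(fρ)) ∂P/∂y,  v_g = (1/(fρ)) ∂P/∂x
u_g = −(−2.4×10⁻³)/(−1.41×10⁻⁴ × 1.16) = −14.6 m/s;  v_g = (0.46×10⁻³)/(−1.41×10⁻⁴ × 1.16) = −2.80 m/s
|V_g| = √(u_g² + v_g²) = 14.9 m/s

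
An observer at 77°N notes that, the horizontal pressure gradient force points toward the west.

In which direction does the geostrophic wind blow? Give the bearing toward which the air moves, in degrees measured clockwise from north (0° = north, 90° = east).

000°

The pressure-gradient force points toward the west (bearing 270°).
Geostrophic balance: in the Northern Hemisphere the Coriolis force deflects motion to the right, so the geostrophic wind blows 90° to the right of the pressure-gradient force (low pressure on the left).
Rotating 270° by 90° clockwise gives 000° — the wind blows toward the north.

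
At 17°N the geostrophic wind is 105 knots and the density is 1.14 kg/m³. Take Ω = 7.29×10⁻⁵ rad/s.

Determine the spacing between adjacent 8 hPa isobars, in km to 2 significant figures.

300 km

Coriolis parameter at 17°N:
f = 2Ω sin φ = 2 × 7.29×10⁻⁵ × sin 17° = 4.26×10⁻⁵ s⁻¹
Wind speed in SI: 105 knots = 54.0 m/s
Geostrophic balance rearranged: |∂P/∂n| = f ρ V_g
|∂P/∂n| = 4.26×10⁻⁵ × 1.14 × 54.0 = 2.62×10⁻³ Pa/m
Isobar spacing: Δn = ΔP/|∂P/∂n| = 800 Pa / 2.62×10⁻³ Pa/m = 304765 m ≈ 300 km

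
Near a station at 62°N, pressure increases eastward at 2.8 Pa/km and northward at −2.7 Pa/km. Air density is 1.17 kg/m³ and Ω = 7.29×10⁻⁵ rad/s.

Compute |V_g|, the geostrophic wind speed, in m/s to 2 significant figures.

26 m/s

Coriolis parameter at 62°N:
f = 2Ω sin φ = 2 × 7.29×10⁻⁵ × sin 62° = 1.29×10⁻⁴ s⁻¹
Component geostrophic relations (x east, y north):
u_g = −(1/(fρ)) ∂P/∂y,  v_g = (1/(fρ)) ∂P/∂x
u_g = −(−2.7×10⁻³)/(1.29×10⁻⁴ × 1.17) = 17.9 m/s;  v_g = (2.8×10⁻³)/(1.29×10⁻⁴ × 1.17) = 18.6 m/s
|V_g| = √(u_g² + v_g²) = 25.8 m/s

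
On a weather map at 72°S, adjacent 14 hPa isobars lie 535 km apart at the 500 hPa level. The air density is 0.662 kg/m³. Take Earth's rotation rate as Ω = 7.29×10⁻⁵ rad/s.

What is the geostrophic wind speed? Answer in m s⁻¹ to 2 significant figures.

29 m s⁻¹

Coriolis parameter at 72°S:
f = 2Ω sin φ = 2 × 7.29×10⁻⁵ × sin 72° = 1.39×10⁻⁴ s⁻¹
Pressure gradient: |∂P/∂n| = 1400 Pa / 535000 m = 2.62×10⁻³ Pa/m
Geostrophic balance (pressure-gradient force = Coriolis force):
V_g = (1/(fρ)) |∂P/∂n| = 2.62×10⁻³ / (1.39×10⁻⁴ × 0.662) = 28.5 m/s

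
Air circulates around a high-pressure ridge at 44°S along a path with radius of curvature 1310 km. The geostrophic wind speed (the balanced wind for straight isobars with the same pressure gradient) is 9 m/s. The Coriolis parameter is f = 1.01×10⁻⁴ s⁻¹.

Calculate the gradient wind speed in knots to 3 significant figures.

18.9 knots

Around a high, pressure-gradient force acts outward with centrifugal, so Coriolis balances both:
fV = (1/ρ)|∂P/∂n| + V²/R  →  V² − fR·V + fR·V_g = 0
With fR = 1.01×10⁻⁴ × 1310×10³ m = 132 m/s:
V = [fR − √((fR)² − 4 fR V_g)]/2 = [132 − √(132² − 4×132×9)]/2 = 9.71 m/s
Supergeostrophic (V > V_g = 9 m/s), as expected around a high.
Converting: 9.71 m/s × 1.944 = 18.9 knots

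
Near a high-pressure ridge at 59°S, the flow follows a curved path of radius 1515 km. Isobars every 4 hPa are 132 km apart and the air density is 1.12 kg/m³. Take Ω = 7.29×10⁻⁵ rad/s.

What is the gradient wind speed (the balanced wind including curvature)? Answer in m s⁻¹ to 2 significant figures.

25 m s⁻¹

Coriolis parameter at 59°S:
f = 2Ω sin φ = 2 × 7.29×10⁻⁵ × sin 59° = 1.25×10⁻⁴ s⁻¹
Pressure gradient: |∂P/∂n| = 400 Pa / 132000 m = 3.03×10⁻³ Pa/m
Geostrophic speed: V_g = |∂P/∂n|/(fρ) = 3.03×10⁻³/(1.25×10⁻⁴ × 1.12) = 21.6 m/s
Around a high, pressure-gradient force acts outward with centrifugal, so Coriolis balances both:
fV = (1/ρ)|∂P/∂n| + V²/R  →  V² − fR·V + fR·V_g = 0
With fR = 1.25×10⁻⁴ × 1515×10³ m = 189 m/s:
V = [fR − √((fR)² − 4 fR V_g)]/2 = [189 − √(189² − 4×189×21.6)]/2 = 24.9 m/s
Supergeostrophic (V > V_g = 21.6 m/s), as expected around a high.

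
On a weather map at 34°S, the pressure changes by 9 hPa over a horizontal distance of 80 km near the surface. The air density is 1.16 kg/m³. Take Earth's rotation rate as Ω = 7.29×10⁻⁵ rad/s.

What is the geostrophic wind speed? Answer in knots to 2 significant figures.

230 knots

Coriolis parameter at 34°S:
f = 2Ω sin φ = 2 × 7.29×10⁻⁵ × sin 34° = 8.15×10⁻⁵ s⁻¹
Pressure gradient: |∂P/∂n| = 900 Pa / 80000 m = 1.12×10⁻² Pa/m
Geostrophic balance (pressure-gradient force = Coriolis force):
V_g = (1/(fρ)) |∂P/∂n| = 1.12×10⁻² / (8.15×10⁻⁵ × 1.16) = 119 m/s
Converting: 119 m/s × 1.944 = 230 knots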